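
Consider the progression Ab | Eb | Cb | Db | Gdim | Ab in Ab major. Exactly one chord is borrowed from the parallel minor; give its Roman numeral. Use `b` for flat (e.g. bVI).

In Ab major the diatonic chords are Ab, Bbm, Cm, Db, Eb, Fm, Gdim. Ab, Eb, Db and Gdim are all diatonic. Cb (Cb–Eb–Gb) is not: scale degree 3 in Ab major carries Cm (iii). In Ab minor the chord on that degree is Cb, so here it functions as bIII, borrowed from the parallel minor.

bIII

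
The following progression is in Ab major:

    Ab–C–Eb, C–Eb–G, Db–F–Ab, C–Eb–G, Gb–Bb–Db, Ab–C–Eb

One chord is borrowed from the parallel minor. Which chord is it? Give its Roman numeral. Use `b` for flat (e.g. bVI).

bVII

Ab major has the diatonic set Ab, Bbm, Cm, Db, Eb, Fm, Gdim. Ab–C–Eb = Ab, C–Eb–G = Cm and Db–F–Ab = Db all belong to that set. Gb–Bb–Db is not: scale degree 7 in Ab major carries Gdim (vii°). In Ab minor the chord on that degree is Gb, so here it functions as bVII, borrowed from the parallel minor.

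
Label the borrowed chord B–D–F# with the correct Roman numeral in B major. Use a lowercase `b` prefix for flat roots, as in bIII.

i

The root B is the diatonic 1st degree of B major; the borrowing shows in the chord quality. Diatonically B major has B (I) on that degree; B–D–F# is instead the minor chord native to B minor, so it takes the label i.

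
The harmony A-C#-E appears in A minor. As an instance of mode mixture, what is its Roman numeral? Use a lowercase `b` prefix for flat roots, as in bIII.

The root A is the diatonic 1st degree of A minor; the borrowing shows in the chord quality. Diatonically A minor has Am (i) on that degree; A–C#–E is instead the major chord native to A major, so it takes the label I.

I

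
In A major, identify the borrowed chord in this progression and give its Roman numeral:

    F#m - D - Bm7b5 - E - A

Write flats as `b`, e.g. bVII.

In A major the diatonic chords are A, Bm, C#m, D, E, F#m, G#dim. F#m, D, E and A all belong to that set. Bm7b5 (B–D–F–A) is not: scale degree 2 in A major carries Bm (ii). In A minor the chord on that degree is Bm7b5, so here it functions as iiø7, borrowed from the parallel minor.

iiø7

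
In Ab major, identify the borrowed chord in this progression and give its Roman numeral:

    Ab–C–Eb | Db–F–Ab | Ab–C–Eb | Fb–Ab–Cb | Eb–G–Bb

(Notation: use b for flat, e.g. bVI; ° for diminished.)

In Ab major the diatonic chords are Ab, Bbm, Cm, Db, Eb, Fm, Gdim. Ab–C–Eb = Ab, Db–F–Ab = Db and Eb–G–Bb = Eb all belong to that set. But Fb–Ab–Cb is foreign: the diatonic vi on degree 6 is Fm, whereas Fb comes from Ab minor. It is labeled bVI.

bVI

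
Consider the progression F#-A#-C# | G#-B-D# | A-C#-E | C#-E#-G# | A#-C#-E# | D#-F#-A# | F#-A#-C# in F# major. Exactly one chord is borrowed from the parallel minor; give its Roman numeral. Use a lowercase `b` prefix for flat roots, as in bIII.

The diatonic triads in F# major are F#, G#m, A#m, B, C#, D#m, E#dim. Of the given chords, F#–A#–C# = F#, G#–B–D# = G#m, C#–E#–G# = C#, A#–C#–E# = A#m and D#–F#–A# = D#m are diatonic. A–C#–E is not: scale degree 3 in F# major carries A#m (iii). In F# minor the chord on that degree is A, so here it functions as bIII, borrowed from the parallel minor.

bIII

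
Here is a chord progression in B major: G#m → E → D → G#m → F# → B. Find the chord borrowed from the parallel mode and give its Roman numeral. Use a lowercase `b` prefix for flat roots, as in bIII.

In B major the diatonic chords are B, C#m, D#m, E, F#, G#m, A#dim. G#m, E, F# and B are all diatonic. D (D–F#–A) is not: scale degree 3 in B major carries D#m (iii). In B minor the chord on that degree is D, so here it functions as bIII, borrowed from the parallel minor.

bIII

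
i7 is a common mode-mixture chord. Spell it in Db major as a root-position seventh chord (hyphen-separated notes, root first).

Db-Fb-Ab-Cb

i7 is built on scale degree 1, which is Db in both Db major and its parallel. Stacking thirds in Db minor on Db gives Db–Fb–Ab–Cb.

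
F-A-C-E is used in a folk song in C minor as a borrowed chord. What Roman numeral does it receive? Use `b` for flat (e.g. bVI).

The root F is the diatonic 4th degree of C minor; the borrowing shows in the chord quality. F–A–C–E is a major-seventh chord — the form found in C major, not the diatonic iv (Fm). Borrowed into C minor it is written IVmaj7.

IVmaj7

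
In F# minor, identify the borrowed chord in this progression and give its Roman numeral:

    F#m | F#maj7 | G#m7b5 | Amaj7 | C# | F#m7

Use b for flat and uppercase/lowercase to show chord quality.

Imaj7

In F# minor (with V from harmonic minor) the diatonic chords are F#m, G#dim, A, Bm, C#, D, E. Of the given chords, F#m, G#m7b5, Amaj7, C# and F#m7 are diatonic. F#maj7 (F#–A#–C#–E#) is not: scale degree 1 in F# minor carries F#m (i). In F# major the chord on that degree is F#maj7, so here it functions as Imaj7, borrowed from the parallel major.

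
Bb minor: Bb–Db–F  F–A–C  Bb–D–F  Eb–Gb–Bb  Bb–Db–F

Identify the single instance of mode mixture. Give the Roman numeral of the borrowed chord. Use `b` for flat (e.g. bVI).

I

The diatonic triads in Bb minor (with V from harmonic minor) are Bbm, Cdim, Db, Ebm, F, Gb, Ab. Of the given chords, Bb–Db–F = Bbm, F–A–C = F and Eb–Gb–Bb = Ebm are diatonic. Bb–D–F is not: scale degree 1 in Bb minor carries Bbm (i). In Bb major the chord on that degree is Bb, so here it functions as I, borrowed from the parallel major.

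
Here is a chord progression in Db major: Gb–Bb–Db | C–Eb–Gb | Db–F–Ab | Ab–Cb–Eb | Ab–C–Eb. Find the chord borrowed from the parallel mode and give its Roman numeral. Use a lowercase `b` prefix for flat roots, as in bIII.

v

Db major has the diatonic set Db, Ebm, Fm, Gb, Ab, Bbm, Cdim. Gb–Bb–Db = Gb, C–Eb–Gb = Cdim, Db–F–Ab = Db and Ab–C–Eb = Ab are all diatonic. But Ab–Cb–Eb is foreign: the diatonic V on degree 5 is Ab, whereas Abm comes from Db minor. It is labeled v.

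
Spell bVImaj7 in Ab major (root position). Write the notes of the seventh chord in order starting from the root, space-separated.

Scale degree 6 in Ab major is F. bVImaj7 uses the lowered form, Fb, taken from Ab minor. Building the major-seventh chord from the parallel minor on Fb: Fb–Ab–Cb–Eb.

Fb Ab Cb Eb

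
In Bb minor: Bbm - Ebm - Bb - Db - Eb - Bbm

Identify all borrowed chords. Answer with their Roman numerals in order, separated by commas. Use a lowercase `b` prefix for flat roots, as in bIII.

I, IV

Bb minor has the diatonic set Bbm, Cdim, Db, Ebm, F, Gb, Ab (with V from harmonic minor). Of the given chords, Bbm, Ebm and Db are diatonic. Bb (Bb–D–F) doesn't fit — on degree 1 Bb minor would have Bbm (i). Bb is the degree-1 chord of Bb major, so it is the borrowed I. Eb (Eb–G–Bb) doesn't fit — on degree 4 Bb minor would have Ebm (iv). Eb is the degree-4 chord of Bb major, so it is the borrowed IV.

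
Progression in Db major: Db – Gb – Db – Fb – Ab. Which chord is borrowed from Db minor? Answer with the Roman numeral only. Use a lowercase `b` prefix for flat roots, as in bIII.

Db major has the diatonic set Db, Ebm, Fm, Gb, Ab, Bbm, Cdim. Db, Gb and Ab all belong to that set. Fb (Fb–Ab–Cb) is not: scale degree 3 in Db major carries Fm (iii). In Db minor the chord on that degree is Fb, so here it functions as bIII, borrowed from the parallel minor.

bIII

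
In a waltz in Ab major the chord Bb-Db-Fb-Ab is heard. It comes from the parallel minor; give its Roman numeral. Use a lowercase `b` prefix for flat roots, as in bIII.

iiø7

Bb is scale degree 2 in Ab major. The diatonic chord on degree 2 would be Bbm (ii), but Bb–Db–Fb–Ab is the half-diminished-seventh chord from Ab minor. As a borrowed chord it is labeled iiø7.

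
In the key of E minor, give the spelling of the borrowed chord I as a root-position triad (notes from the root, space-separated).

The root, E, is scale degree 1 — the same note in E minor and E major; only the chord quality changes. In E major the chord on E is E–G#–B.

E G# B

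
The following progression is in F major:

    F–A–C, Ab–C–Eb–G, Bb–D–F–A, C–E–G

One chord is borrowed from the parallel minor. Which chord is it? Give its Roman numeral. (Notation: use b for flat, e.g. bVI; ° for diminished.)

bIIImaj7

The diatonic triads in F major are F, Gm, Am, Bb, C, Dm, Edim. F–A–C = F, Bb–D–F–A = Bbmaj7 and C–E–G = C all belong to that set. Ab–C–Eb–G is not: scale degree 3 in F major carries Am (iii). In F minor the chord on that degree is Abmaj7, so here it functions as bIIImaj7, borrowed from the parallel minor.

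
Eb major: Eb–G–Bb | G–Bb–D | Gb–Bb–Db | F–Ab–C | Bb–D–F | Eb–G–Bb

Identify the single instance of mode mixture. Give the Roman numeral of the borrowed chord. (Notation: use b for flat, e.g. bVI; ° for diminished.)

bIII

The diatonic triads in Eb major are Eb, Fm, Gm, Ab, Bb, Cm, Ddim. Of the given chords, Eb–G–Bb = Eb, G–Bb–D = Gm, F–Ab–C = Fm and Bb–D–F = Bb are diatonic. Gb–Bb–Db is not: scale degree 3 in Eb major carries Gm (iii). In Eb minor the chord on that degree is Gb, so here it functions as bIII, borrowed from the parallel minor.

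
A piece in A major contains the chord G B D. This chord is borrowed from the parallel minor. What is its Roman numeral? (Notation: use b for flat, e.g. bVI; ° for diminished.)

The root G is the lowered 7th scale degree — diatonically A major has G# there. The diatonic chord on degree 7 would be G#dim (vii°), but G–B–D is the major chord from A minor. As a borrowed chord it is labeled bVII.

bVII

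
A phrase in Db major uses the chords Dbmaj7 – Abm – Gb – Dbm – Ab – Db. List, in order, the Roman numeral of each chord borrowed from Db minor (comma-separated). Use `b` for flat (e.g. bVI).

v, i

The diatonic triads in Db major are Db, Ebm, Fm, Gb, Ab, Bbm, Cdim. Dbmaj7, Gb, Ab and Db all belong to that set. But Abm (Ab–Cb–Eb) is foreign: the diatonic V on degree 5 is Ab, whereas Abm comes from Db minor. It is labeled v. Dbm (Db–Fb–Ab) is not: scale degree 1 in Db major carries Db (I). In Db minor the chord on that degree is Dbm, so here it functions as i, borrowed from the parallel minor.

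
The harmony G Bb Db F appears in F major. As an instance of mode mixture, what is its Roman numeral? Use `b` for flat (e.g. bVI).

iiø7

G is scale degree 2 in F major. The diatonic chord on degree 2 would be Gm (ii), but G–Bb–Db–F is the half-diminished-seventh chord from F minor. As a borrowed chord it is labeled iiø7.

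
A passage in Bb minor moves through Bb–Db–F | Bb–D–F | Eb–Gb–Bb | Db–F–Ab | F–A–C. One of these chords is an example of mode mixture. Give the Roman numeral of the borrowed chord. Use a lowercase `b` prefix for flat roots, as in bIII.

I

In Bb minor (with V from harmonic minor) the diatonic chords are Bbm, Cdim, Db, Ebm, F, Gb, Ab. Bb–Db–F = Bbm, Eb–Gb–Bb = Ebm, Db–F–Ab = Db and F–A–C = F all belong to that set. Bb–D–F is not: scale degree 1 in Bb minor carries Bbm (i). In Bb major the chord on that degree is Bb, so here it functions as I, borrowed from the parallel major.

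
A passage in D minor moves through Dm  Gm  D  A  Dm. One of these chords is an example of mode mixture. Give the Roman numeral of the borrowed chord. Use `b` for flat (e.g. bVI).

In D minor (with V from harmonic minor) the diatonic chords are Dm, Edim, F, Gm, A, Bb, C. Of the given chords, Dm, Gm and A are diatonic. D (D–F#–A) is not: scale degree 1 in D minor carries Dm (i). In D major the chord on that degree is D, so here it functions as I, borrowed from the parallel major.

I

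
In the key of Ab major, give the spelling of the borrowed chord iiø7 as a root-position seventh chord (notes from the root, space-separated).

Bb Db Fb Ab

The root, Bb, is scale degree 2 — the same note in Ab major and Ab minor; only the chord quality changes. Building the half-diminished-seventh chord from the parallel minor on Bb: Bb–Db–Fb–Ab.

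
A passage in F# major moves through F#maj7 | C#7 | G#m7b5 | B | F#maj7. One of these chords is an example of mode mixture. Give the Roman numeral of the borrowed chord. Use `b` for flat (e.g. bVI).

The diatonic triads in F# major are F#, G#m, A#m, B, C#, D#m, E#dim. F#maj7, C#7 and B are all diatonic. G#m7b5 (G#–B–D–F#) is not: scale degree 2 in F# major carries G#m (ii). In F# minor the chord on that degree is G#m7b5, so here it functions as iiø7, borrowed from the parallel minor.

iiø7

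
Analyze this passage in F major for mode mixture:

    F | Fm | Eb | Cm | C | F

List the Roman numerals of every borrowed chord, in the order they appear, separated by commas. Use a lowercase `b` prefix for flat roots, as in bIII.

i, bVII, v

F major has the diatonic set F, Gm, Am, Bb, C, Dm, Edim. F and C are both diatonic. But Fm (F–Ab–C) is foreign: the diatonic I on degree 1 is F, whereas Fm comes from F minor. It is labeled i. Eb (Eb–G–Bb) doesn't fit — on degree 7 F major would have Edim (vii°). Eb is the degree-7 chord of F minor, so it is the borrowed bVII. Cm (C–Eb–G) is not: scale degree 5 in F major carries C (V). In F minor the chord on that degree is Cm, so here it functions as v, borrowed from the parallel minor.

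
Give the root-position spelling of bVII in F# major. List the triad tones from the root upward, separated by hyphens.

bVII is built on the lowered scale degree 7. In F# major degree 7 is E#; lowered it becomes E. Building the major chord from the parallel minor on E: E–G#–B.

E-G#-B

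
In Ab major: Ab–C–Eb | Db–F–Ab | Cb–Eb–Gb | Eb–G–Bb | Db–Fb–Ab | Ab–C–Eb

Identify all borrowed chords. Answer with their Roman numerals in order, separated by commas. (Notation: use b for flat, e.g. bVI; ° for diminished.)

bIII, iv

Ab major has the diatonic set Ab, Bbm, Cm, Db, Eb, Fm, Gdim. Of the given chords, Ab–C–Eb = Ab, Db–F–Ab = Db and Eb–G–Bb = Eb are diatonic. But Cb–Eb–Gb is foreign: the diatonic iii on degree 3 is Cm, whereas Cb comes from Ab minor. It is labeled bIII. Db–Fb–Ab is not: scale degree 4 in Ab major carries Db (IV). In Ab minor the chord on that degree is Dbm, so here it functions as iv, borrowed from the parallel minor.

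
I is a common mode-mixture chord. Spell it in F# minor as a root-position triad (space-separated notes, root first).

I is built on scale degree 1, which is F# in both F# minor and its parallel. Building the major chord from the parallel major on F#: F#–A#–C#.

F# A# C#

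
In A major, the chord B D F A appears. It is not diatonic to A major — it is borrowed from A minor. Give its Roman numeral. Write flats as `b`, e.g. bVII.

B is scale degree 2 in A major. B–D–F–A is a half-diminished-seventh chord — the form found in A minor, not the diatonic ii (Bm). Borrowed into A major it is written iiø7.

iiø7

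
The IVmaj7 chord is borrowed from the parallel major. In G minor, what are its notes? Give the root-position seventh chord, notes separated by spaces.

C E G B

The root, C, is scale degree 4 — the same note in G minor and G major; only the chord quality changes. Stacking thirds in G major on C gives C–E–G–B.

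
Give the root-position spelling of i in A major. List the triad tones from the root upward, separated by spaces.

i is built on scale degree 1, which is A in both A major and its parallel. In A minor the chord on A is A–C–E.

A C E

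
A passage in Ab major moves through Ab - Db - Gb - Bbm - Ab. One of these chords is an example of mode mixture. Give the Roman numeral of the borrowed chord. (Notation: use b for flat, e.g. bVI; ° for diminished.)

bVII

Ab major has the diatonic set Ab, Bbm, Cm, Db, Eb, Fm, Gdim. Ab, Db and Bbm are all diatonic. But Gb (Gb–Bb–Db) is foreign: the diatonic vii° on degree 7 is Gdim, whereas Gb comes from Ab minor. It is labeled bVII.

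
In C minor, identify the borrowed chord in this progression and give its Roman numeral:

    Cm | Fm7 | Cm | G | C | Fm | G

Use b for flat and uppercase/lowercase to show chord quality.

C minor has the diatonic set Cm, Ddim, Eb, Fm, G, Ab, Bb (with V from harmonic minor). Of the given chords, Cm, Fm7, G and Fm are diatonic. But C (C–E–G) is foreign: the diatonic i on degree 1 is Cm, whereas C comes from C major. It is labeled I.

I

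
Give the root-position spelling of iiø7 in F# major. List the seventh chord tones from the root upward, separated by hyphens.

The root, G#, is scale degree 2 — the same note in F# major and F# minor; only the chord quality changes. In F# minor the chord on G# is G#–B–D–F#.

G#-B-D-F#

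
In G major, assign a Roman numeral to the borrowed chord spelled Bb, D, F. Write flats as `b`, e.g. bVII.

In G major scale degree 3 is B; Bb is its lowered form, from G minor. Diatonically G major has Bm (iii) on that degree; Bb–D–F is instead the major chord native to G minor, so it takes the label bIII.

bIII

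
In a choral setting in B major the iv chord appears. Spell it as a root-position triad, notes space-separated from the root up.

iv is built on scale degree 4, which is E in both B major and its parallel. In B minor the chord on E is E–G–B.

E G B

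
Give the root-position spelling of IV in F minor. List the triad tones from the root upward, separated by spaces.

Bb D F

IV is built on scale degree 4, which is Bb in both F minor and its parallel. In F major the chord on Bb is Bb–D–F.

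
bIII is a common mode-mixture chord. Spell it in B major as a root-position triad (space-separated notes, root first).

Scale degree 3 in B major is D#. bIII uses the lowered form, D, taken from B minor. In B minor the chord on D is D–F#–A.

D F# A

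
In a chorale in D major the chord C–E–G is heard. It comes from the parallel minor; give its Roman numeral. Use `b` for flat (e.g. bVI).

bVII

C is the lowered form of scale degree 7 in D major (the diatonic degree 7 is C#). C–E–G is a major chord — the form found in D minor, not the diatonic vii° (C#dim). Borrowed into D major it is written bVII.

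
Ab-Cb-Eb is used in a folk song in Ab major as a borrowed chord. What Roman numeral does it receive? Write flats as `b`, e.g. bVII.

The root Ab is the diatonic 1st degree of Ab major; the borrowing shows in the chord quality. The diatonic chord on degree 1 would be Ab (I), but Ab–Cb–Eb is the minor chord from Ab minor. As a borrowed chord it is labeled i.

i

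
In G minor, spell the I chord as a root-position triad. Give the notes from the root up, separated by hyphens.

I is built on scale degree 1, which is G in both G minor and its parallel. Stacking thirds in G major on G gives G–B–D.

G-B-D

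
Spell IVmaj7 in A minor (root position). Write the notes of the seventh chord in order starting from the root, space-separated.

The root, D, is scale degree 4 — the same note in A minor and A major; only the chord quality changes. Building the major-seventh chord from the parallel major on D: D–F#–A–C#.

D F# A C#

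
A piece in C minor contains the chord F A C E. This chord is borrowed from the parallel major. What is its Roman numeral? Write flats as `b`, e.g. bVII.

IVmaj7

F is scale degree 4 in C minor. F–A–C–E is a major-seventh chord — the form found in C major, not the diatonic iv (Fm). Borrowed into C minor it is written IVmaj7.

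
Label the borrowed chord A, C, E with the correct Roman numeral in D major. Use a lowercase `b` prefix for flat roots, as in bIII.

The root A is the diatonic 5th degree of D major; the borrowing shows in the chord quality. Diatonically D major has A (V) on that degree; A–C–E is instead the minor chord native to D minor, so it takes the label v.

v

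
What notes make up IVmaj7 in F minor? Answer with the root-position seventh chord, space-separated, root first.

IVmaj7 is built on scale degree 4, which is Bb in both F minor and its parallel. Building the major-seventh chord from the parallel major on Bb: Bb–D–F–A.

Bb D F A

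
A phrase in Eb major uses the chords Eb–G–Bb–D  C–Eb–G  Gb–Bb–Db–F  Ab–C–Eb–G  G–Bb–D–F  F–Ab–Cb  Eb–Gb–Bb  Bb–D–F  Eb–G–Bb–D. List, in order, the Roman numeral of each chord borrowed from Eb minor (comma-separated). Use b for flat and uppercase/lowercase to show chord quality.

Eb major has the diatonic set Eb, Fm, Gm, Ab, Bb, Cm, Ddim. Of the given chords, Eb–G–Bb–D = Ebmaj7, C–Eb–G = Cm, Ab–C–Eb–G = Abmaj7, G–Bb–D–F = Gm7 and Bb–D–F = Bb are diatonic. Gb–Bb–Db–F doesn't fit — on degree 3 Eb major would have Gm (iii). Gbmaj7 is the degree-3 chord of Eb minor, so it is the borrowed bIIImaj7. F–Ab–Cb doesn't fit — on degree 2 Eb major would have Fm (ii). Fdim is the degree-2 chord of Eb minor, so it is the borrowed ii°. But Eb–Gb–Bb is foreign: the diatonic I on degree 1 is Eb, whereas Ebm comes from Eb minor. It is labeled i.

bIIImaj7, ii°, i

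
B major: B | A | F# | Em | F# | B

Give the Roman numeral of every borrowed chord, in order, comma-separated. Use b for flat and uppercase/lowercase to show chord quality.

In B major the diatonic chords are B, C#m, D#m, E, F#, G#m, A#dim. B and F# are both diatonic. A (A–C#–E) is not: scale degree 7 in B major carries A#dim (vii°). In B minor the chord on that degree is A, so here it functions as bVII, borrowed from the parallel minor. Em (E–G–B) is not: scale degree 4 in B major carries E (IV). In B minor the chord on that degree is Em, so here it functions as iv, borrowed from the parallel minor.

bVII, iv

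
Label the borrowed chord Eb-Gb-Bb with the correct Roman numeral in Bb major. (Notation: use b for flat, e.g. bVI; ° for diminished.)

iv

The root Eb is the diatonic 4th degree of Bb major; the borrowing shows in the chord quality. The diatonic chord on degree 4 would be Eb (IV), but Eb–Gb–Bb is the minor chord from Bb minor. As a borrowed chord it is labeled iv.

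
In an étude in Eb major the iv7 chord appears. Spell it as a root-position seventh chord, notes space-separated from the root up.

iv7 is built on scale degree 4, which is Ab in both Eb major and its parallel. Building the minor-seventh chord from the parallel minor on Ab: Ab–Cb–Eb–Gb.

Ab Cb Eb Gb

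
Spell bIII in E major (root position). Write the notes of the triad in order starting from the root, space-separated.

G B D

bIII is built on the lowered scale degree 3. In E major degree 3 is G#; lowered it becomes G. Stacking thirds in E minor on G gives G–B–D.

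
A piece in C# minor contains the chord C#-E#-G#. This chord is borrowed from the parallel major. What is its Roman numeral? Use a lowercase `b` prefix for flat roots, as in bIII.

I

The root C# is the diatonic 1st degree of C# minor; the borrowing shows in the chord quality. C#–E#–G# is a major chord — the form found in C# major, not the diatonic i (C#m). Borrowed into C# minor it is written I.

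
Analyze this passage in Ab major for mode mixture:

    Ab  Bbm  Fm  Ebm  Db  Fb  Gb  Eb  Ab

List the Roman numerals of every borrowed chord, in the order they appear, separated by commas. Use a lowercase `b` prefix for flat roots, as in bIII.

In Ab major the diatonic chords are Ab, Bbm, Cm, Db, Eb, Fm, Gdim. Ab, Bbm, Fm, Db and Eb all belong to that set. But Ebm (Eb–Gb–Bb) is foreign: the diatonic V on degree 5 is Eb, whereas Ebm comes from Ab minor. It is labeled v. Fb (Fb–Ab–Cb) is not: scale degree 6 in Ab major carries Fm (vi). In Ab minor the chord on that degree is Fb, so here it functions as bVI, borrowed from the parallel minor. Gb (Gb–Bb–Db) is not: scale degree 7 in Ab major carries Gdim (vii°). In Ab minor the chord on that degree is Gb, so here it functions as bVII, borrowed from the parallel minor.

v, bVI, bVII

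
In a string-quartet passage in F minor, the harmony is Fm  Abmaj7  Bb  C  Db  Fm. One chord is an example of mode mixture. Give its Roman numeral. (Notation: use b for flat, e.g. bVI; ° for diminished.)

IV

In F minor (with V from harmonic minor) the diatonic chords are Fm, Gdim, Ab, Bbm, C, Db, Eb. Of the given chords, Fm, Abmaj7, C and Db are diatonic. Bb (Bb–D–F) doesn't fit — on degree 4 F minor would have Bbm (iv). Bb is the degree-4 chord of F major, so it is the borrowed IV.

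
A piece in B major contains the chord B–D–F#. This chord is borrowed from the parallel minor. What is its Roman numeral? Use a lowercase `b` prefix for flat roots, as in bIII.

i

B is scale degree 1 in B major. B–D–F# is a minor chord — the form found in B minor, not the diatonic I (B). Borrowed into B major it is written i.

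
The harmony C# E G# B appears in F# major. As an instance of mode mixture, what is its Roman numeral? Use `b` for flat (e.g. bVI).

v7

C# is scale degree 5 in F# major. C#–E–G#–B is a minor-seventh chord — the form found in F# minor, not the diatonic V (C#). Borrowed into F# major it is written v7.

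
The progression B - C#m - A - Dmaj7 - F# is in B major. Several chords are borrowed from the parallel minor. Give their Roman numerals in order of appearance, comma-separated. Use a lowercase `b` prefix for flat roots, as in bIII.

bVII, bIIImaj7

In B major the diatonic chords are B, C#m, D#m, E, F#, G#m, A#dim. B, C#m and F# all belong to that set. A (A–C#–E) doesn't fit — on degree 7 B major would have A#dim (vii°). A is the degree-7 chord of B minor, so it is the borrowed bVII. Dmaj7 (D–F#–A–C#) is not: scale degree 3 in B major carries D#m (iii). In B minor the chord on that degree is Dmaj7, so here it functions as bIIImaj7, borrowed from the parallel minor.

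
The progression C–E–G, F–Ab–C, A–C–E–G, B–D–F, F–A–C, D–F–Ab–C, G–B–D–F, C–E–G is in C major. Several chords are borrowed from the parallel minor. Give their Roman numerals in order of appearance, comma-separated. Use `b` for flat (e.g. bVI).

iv, iiø7

In C major the diatonic chords are C, Dm, Em, F, G, Am, Bdim. C–E–G = C, A–C–E–G = Am7, B–D–F = Bdim, F–A–C = F and G–B–D–F = G7 all belong to that set. F–Ab–C is not: scale degree 4 in C major carries F (IV). In C minor the chord on that degree is Fm, so here it functions as iv, borrowed from the parallel minor. D–F–Ab–C doesn't fit — on degree 2 C major would have Dm (ii). Dm7b5 is the degree-2 chord of C minor, so it is the borrowed iiø7.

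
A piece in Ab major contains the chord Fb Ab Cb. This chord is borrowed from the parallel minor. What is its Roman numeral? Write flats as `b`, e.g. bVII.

The root Fb is the lowered 6th scale degree — diatonically Ab major has F there. Diatonically Ab major has Fm (vi) on that degree; Fb–Ab–Cb is instead the major chord native to Ab minor, so it takes the label bVI.

bVI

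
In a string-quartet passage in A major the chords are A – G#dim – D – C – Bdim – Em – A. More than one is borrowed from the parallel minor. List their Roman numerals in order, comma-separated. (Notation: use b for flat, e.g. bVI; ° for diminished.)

A major has the diatonic set A, Bm, C#m, D, E, F#m, G#dim. A, G#dim and D all belong to that set. C (C–E–G) is not: scale degree 3 in A major carries C#m (iii). In A minor the chord on that degree is C, so here it functions as bIII, borrowed from the parallel minor. But Bdim (B–D–F) is foreign: the diatonic ii on degree 2 is Bm, whereas Bdim comes from A minor. It is labeled ii°. But Em (E–G–B) is foreign: the diatonic V on degree 5 is E, whereas Em comes from A minor. It is labeled v.

bIII, ii°, v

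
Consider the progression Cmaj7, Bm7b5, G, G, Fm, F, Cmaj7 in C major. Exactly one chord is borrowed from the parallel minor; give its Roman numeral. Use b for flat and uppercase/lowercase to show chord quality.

iv

C major has the diatonic set C, Dm, Em, F, G, Am, Bdim. Of the given chords, Cmaj7, Bm7b5, G and F are diatonic. Fm (F–Ab–C) is not: scale degree 4 in C major carries F (IV). In C minor the chord on that degree is Fm, so here it functions as iv, borrowed from the parallel minor.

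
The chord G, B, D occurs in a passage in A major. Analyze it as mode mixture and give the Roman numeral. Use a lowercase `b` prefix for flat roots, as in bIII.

bVII

The root G is the lowered 7th scale degree — diatonically A major has G# there. The diatonic chord on degree 7 would be G#dim (vii°), but G–B–D is the major chord from A minor. As a borrowed chord it is labeled bVII.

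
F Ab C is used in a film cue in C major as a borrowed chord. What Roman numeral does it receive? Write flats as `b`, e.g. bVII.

F is scale degree 4 in C major. The diatonic chord on degree 4 would be F (IV), but F–Ab–C is the minor chord from C minor. As a borrowed chord it is labeled iv.

iv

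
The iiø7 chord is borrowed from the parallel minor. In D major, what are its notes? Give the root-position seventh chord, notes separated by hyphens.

E-G-Bb-D

The root, E, is scale degree 2 — the same note in D major and D minor; only the chord quality changes. In D minor the chord on E is E–G–Bb–D.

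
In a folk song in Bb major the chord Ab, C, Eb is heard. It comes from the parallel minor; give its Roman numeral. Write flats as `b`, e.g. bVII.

In Bb major scale degree 7 is A; Ab is its lowered form, from Bb minor. Diatonically Bb major has Adim (vii°) on that degree; Ab–C–Eb is instead the major chord native to Bb minor, so it takes the label bVII.

bVII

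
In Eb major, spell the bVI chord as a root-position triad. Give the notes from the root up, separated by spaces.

bVI is built on the lowered scale degree 6. In Eb major degree 6 is C; lowered it becomes Cb. In Eb minor the chord on Cb is Cb–Eb–Gb.

Cb Eb Gb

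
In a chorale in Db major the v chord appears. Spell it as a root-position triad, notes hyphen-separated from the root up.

Ab-Cb-Eb

The root, Ab, is scale degree 5 — the same note in Db major and Db minor; only the chord quality changes. In Db minor the chord on Ab is Ab–Cb–Eb.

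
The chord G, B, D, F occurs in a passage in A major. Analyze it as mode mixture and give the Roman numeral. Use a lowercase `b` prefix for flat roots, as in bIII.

bVII7

The root G is the lowered 7th scale degree — diatonically A major has G# there. Diatonically A major has G#dim (vii°) on that degree; G–B–D–F is instead the dominant-seventh chord native to A minor, so it takes the label bVII7.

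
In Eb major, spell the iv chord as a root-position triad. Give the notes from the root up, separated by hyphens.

Ab-Cb-Eb

The root, Ab, is scale degree 4 — the same note in Eb major and Eb minor; only the chord quality changes. Building the minor chord from the parallel minor on Ab: Ab–Cb–Eb.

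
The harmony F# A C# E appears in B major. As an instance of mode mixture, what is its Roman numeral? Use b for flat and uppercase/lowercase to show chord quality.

The root F# is the diatonic 5th degree of B major; the borrowing shows in the chord quality. F#–A–C#–E is a minor-seventh chord — the form found in B minor, not the diatonic V (F#). Borrowed into B major it is written v7.

v7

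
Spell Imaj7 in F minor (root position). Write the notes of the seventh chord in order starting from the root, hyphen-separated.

The root, F, is scale degree 1 — the same note in F minor and F major; only the chord quality changes. Building the major-seventh chord from the parallel major on F: F–A–C–E.

F-A-C-E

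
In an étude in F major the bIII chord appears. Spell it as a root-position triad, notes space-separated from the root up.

Ab C Eb

The root of bIII is the lowered 3rd degree: A becomes Ab. In F minor the chord on Ab is Ab–C–Eb.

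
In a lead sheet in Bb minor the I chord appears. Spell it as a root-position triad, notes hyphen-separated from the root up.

I is built on scale degree 1, which is Bb in both Bb minor and its parallel. Building the major chord from the parallel major on Bb: Bb–D–F.

Bb-D-F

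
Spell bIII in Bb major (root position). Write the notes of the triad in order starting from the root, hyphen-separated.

Db-F-Ab

bIII is built on the lowered scale degree 3. In Bb major degree 3 is D; lowered it becomes Db. In Bb minor the chord on Db is Db–F–Ab.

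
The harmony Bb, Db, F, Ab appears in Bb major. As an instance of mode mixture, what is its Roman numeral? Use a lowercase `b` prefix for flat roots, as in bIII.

Bb is scale degree 1 in Bb major. Diatonically Bb major has Bb (I) on that degree; Bb–Db–F–Ab is instead the minor-seventh chord native to Bb minor, so it takes the label i7.

i7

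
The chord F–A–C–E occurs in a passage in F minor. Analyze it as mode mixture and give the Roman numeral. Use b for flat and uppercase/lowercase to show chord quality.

The root F is the diatonic 1st degree of F minor; the borrowing shows in the chord quality. F–A–C–E is a major-seventh chord — the form found in F major, not the diatonic i (Fm). Borrowed into F minor it is written Imaj7.

Imaj7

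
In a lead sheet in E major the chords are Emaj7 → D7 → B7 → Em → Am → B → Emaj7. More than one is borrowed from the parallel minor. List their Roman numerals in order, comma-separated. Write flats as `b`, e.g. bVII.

bVII7, i, iv

The diatonic triads in E major are E, F#m, G#m, A, B, C#m, D#dim. Of the given chords, Emaj7, B7 and B are diatonic. D7 (D–F#–A–C) doesn't fit — on degree 7 E major would have D#dim (vii°). D7 is the degree-7 chord of E minor, so it is the borrowed bVII7. Em (E–G–B) is not: scale degree 1 in E major carries E (I). In E minor the chord on that degree is Em, so here it functions as i, borrowed from the parallel minor. Am (A–C–E) doesn't fit — on degree 4 E major would have A (IV). Am is the degree-4 chord of E minor, so it is the borrowed iv.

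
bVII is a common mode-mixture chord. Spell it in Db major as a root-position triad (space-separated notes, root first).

bVII is built on the lowered scale degree 7. In Db major degree 7 is C; lowered it becomes Cb. In Db minor the chord on Cb is Cb–Eb–Gb.

Cb Eb Gb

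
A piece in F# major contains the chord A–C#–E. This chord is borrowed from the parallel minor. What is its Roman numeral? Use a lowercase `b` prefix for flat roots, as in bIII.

In F# major scale degree 3 is A#; A is its lowered form, from F# minor. The diatonic chord on degree 3 would be A#m (iii), but A–C#–E is the major chord from F# minor. As a borrowed chord it is labeled bIII.

bIII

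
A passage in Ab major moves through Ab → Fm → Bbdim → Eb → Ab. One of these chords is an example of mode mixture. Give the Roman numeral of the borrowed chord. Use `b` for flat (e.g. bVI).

ii°

The diatonic triads in Ab major are Ab, Bbm, Cm, Db, Eb, Fm, Gdim. Of the given chords, Ab, Fm and Eb are diatonic. Bbdim (Bb–Db–Fb) doesn't fit — on degree 2 Ab major would have Bbm (ii). Bbdim is the degree-2 chord of Ab minor, so it is the borrowed ii°.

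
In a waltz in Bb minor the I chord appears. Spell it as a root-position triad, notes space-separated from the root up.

Bb D F

The root, Bb, is scale degree 1 — the same note in Bb minor and Bb major; only the chord quality changes. Stacking thirds in Bb major on Bb gives Bb–D–F.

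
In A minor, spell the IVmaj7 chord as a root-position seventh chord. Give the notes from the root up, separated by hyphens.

The root, D, is scale degree 4 — the same note in A minor and A major; only the chord quality changes. In A major the chord on D is D–F#–A–C#.

D-F#-A-C#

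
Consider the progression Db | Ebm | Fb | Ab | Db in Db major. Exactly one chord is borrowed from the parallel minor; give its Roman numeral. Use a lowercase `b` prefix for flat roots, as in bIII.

The diatonic triads in Db major are Db, Ebm, Fm, Gb, Ab, Bbm, Cdim. Db, Ebm and Ab all belong to that set. Fb (Fb–Ab–Cb) is not: scale degree 3 in Db major carries Fm (iii). In Db minor the chord on that degree is Fb, so here it functions as bIII, borrowed from the parallel minor.

bIII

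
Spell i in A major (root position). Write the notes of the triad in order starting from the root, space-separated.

i is built on scale degree 1, which is A in both A major and its parallel. Building the minor chord from the parallel minor on A: A–C–E.

A C E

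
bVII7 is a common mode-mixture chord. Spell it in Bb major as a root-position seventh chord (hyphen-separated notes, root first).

Ab-C-Eb-Gb

Scale degree 7 in Bb major is A. bVII7 uses the lowered form, Ab, taken from Bb minor. Building the dominant-seventh chord from the parallel minor on Ab: Ab–C–Eb–Gb.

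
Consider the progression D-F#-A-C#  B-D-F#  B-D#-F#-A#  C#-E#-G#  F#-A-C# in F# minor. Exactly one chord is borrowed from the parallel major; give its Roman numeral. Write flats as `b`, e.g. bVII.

F# minor has the diatonic set F#m, G#dim, A, Bm, C#, D, E (with V from harmonic minor). Of the given chords, D–F#–A–C# = Dmaj7, B–D–F# = Bm, C#–E#–G# = C# and F#–A–C# = F#m are diatonic. B–D#–F#–A# doesn't fit — on degree 4 F# minor would have Bm (iv). Bmaj7 is the degree-4 chord of F# major, so it is the borrowed IVmaj7.

IVmaj7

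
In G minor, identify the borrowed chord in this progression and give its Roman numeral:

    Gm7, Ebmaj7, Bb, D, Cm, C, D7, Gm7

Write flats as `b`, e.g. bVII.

In G minor (with V from harmonic minor) the diatonic chords are Gm, Adim, Bb, Cm, D, Eb, F. Gm7, Ebmaj7, Bb, D, Cm and D7 all belong to that set. C (C–E–G) doesn't fit — on degree 4 G minor would have Cm (iv). C is the degree-4 chord of G major, so it is the borrowed IV.

IV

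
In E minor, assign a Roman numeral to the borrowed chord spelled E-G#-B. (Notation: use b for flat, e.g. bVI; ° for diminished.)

E is scale degree 1 in E minor. E–G#–B is a major chord — the form found in E major, not the diatonic i (Em). Borrowed into E minor it is written I.

I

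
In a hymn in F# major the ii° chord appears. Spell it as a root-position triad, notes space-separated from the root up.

G# B D

The root, G#, is scale degree 2 — the same note in F# major and F# minor; only the chord quality changes. Stacking thirds in F# minor on G# gives G#–B–D.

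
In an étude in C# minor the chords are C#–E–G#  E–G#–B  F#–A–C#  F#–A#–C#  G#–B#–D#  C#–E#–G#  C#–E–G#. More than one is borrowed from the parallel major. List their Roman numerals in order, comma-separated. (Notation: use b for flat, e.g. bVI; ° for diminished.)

IV, I

In C# minor (with V from harmonic minor) the diatonic chords are C#m, D#dim, E, F#m, G#, A, B. C#–E–G# = C#m, E–G#–B = E, F#–A–C# = F#m and G#–B#–D# = G# are all diatonic. F#–A#–C# doesn't fit — on degree 4 C# minor would have F#m (iv). F# is the degree-4 chord of C# major, so it is the borrowed IV. C#–E#–G# doesn't fit — on degree 1 C# minor would have C#m (i). C# is the degree-1 chord of C# major, so it is the borrowed I.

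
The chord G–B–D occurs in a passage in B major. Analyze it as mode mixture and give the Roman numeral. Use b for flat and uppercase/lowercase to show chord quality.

G is the lowered form of scale degree 6 in B major (the diatonic degree 6 is G#). The diatonic chord on degree 6 would be G#m (vi), but G–B–D is the major chord from B minor. As a borrowed chord it is labeled bVI.

bVI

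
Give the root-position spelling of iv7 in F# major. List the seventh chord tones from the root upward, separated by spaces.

iv7 is built on scale degree 4, which is B in both F# major and its parallel. In F# minor the chord on B is B–D–F#–A.

B D F# A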